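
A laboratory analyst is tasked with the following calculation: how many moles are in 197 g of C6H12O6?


M(C6H12O6) = 180.16 g/mol
n = mass/M = 197/180.16 = 1.0935 mol

1.0935 mol


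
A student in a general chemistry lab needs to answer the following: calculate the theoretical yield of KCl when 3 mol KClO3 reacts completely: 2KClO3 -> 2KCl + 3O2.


Mole ratio KCl:KClO3 = 2:2
n(KCl) = 3 × 2/2 = 3.000 mol
mass = 3.000 × 74.55 = 223.65 g

223.65 g


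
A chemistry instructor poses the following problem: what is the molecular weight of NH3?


M(NH3) = 1×14.01 + 3×1.008
= 14.01 + 3.02
= 17.03 g/mol

17.03 g/mol


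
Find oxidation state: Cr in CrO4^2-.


x + 4(-2) = -2, so x = +6
Oxidation number: +6

+6


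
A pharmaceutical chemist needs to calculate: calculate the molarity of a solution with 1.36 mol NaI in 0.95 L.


M = n/V = 1.36/0.95 = 1.432 mol/L

1.432 M


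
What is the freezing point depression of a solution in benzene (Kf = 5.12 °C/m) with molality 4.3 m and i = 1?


ΔTf = Kf × m × i
= 5.12 × 4.3 × 1
= 22.016 °C

22.016 °C


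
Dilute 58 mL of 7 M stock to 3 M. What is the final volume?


C1V1 = C2V2
7 × 58 = 3 × V2
V2 = 406/3 = 135.33 mL

135.33 mL


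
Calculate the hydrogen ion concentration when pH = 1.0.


[H+] = 10^(-pH) = 10^(-1.0)
= 1.0×10^-1 M

1.0×10^-1 M


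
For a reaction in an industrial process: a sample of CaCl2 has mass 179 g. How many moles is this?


M(CaCl2) = 110.98 g/mol
n = mass/M = 179/110.98 = 1.6129 mol

1.6129 mol


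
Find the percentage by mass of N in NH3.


M(NH3) = 1×14.01 + 3×1.008 = 17.034 g/mol
Mass of N = 1 × 14.01 = 14.01 g/mol
% N = 14.01/17.034 × 100 = 82.25%

82.25%


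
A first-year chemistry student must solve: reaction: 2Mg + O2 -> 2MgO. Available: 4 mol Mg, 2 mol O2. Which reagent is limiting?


Mole ratio available / coefficient:
  Mg: 4/2 = 2.000
  O2: 2/1 = 2.000
Smaller ratio is limiting.

neither (stoichiometric); Mg and O2 are fully consumed


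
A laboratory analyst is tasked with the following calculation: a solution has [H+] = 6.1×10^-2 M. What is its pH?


pH = -log10([H+]) = -log10(6.1×10^-2)
= 2 - log10(6.1)
= 2 - 0.79
= 1.21

1.21


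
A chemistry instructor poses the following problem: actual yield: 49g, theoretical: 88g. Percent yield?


% yield = actual/theoretical × 100
= 49/88 × 100
= 55.68%

55.68%


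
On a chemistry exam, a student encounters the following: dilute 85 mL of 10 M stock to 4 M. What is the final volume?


C1V1 = C2V2
10 × 85 = 4 × V2
V2 = 850/4 = 212.5 mL

212.5 mL


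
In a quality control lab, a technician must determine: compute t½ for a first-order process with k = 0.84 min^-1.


t½ = ln2/k = 0.693147/(0.84 min^-1)
= 0.8252 min

0.8252 min


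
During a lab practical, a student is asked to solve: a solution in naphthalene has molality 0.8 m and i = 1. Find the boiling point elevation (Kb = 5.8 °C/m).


ΔTb = Kb × m × i
= 5.8 × 0.8 × 1
= 4.64 °C

4.64 °C


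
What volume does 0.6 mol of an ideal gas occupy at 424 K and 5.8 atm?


PV = nRT  (R = 0.08206 L·atm/(mol·K))
V = nRT/P = 0.6×0.08206×424/5.8
= 3.599 L

3.599 L


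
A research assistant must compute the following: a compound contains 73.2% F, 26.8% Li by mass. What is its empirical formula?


Assume 100 g sample. Moles of each element:
  F: 73.2/19.0 = 3.853 mol
  Li: 26.8/6.94 = 3.862 mol
Divide by smallest (3.853):
  F: 3.853/3.853 = 1.0
  Li: 3.862/3.853 = 1.0
Empirical formula: LiF

LiF


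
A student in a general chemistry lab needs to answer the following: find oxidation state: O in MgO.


O is usually -2
Oxidation number: -2

-2


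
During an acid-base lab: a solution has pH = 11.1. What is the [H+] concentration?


[H+] = 10^(-pH) = 10^(-11.1)
= 7.94×10^-12 M

7.94×10^-12 M


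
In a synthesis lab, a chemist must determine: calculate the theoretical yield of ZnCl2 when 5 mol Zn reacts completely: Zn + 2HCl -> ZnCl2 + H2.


Mole ratio ZnCl2:Zn = 1:1
n(ZnCl2) = 5 × 1/1 = 5.000 mol
mass = 5.000 × 136.28 = 681.4 g

681.4 g


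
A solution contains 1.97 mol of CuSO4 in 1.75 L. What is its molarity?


M = n/V = 1.97/1.75 = 1.126 mol/L

1.126 M


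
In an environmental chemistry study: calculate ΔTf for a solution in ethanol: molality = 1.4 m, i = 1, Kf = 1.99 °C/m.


ΔTf = Kf × m × i
= 1.99 × 1.4 × 1
= 2.786 °C

2.786 °C


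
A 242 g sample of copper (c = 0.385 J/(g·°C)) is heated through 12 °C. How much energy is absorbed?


q = mcΔT = 242 × 0.385 × 12
= 1118.04 J

1118.04 J


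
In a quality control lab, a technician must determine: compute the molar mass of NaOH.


M(NaOH) = 1×22.99 + 1×16.0 + 1×1.008
= 22.99 + 16.0 + 1.01
= 40.0 g/mol

40.0 g/mol


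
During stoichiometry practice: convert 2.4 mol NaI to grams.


M(NaI) = 149.89 g/mol
mass = n × M = 2.4 × 149.89 = 359.74 g

359.74 g


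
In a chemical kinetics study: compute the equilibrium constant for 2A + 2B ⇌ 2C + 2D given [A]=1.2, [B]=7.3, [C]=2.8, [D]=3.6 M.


Kc = [C]^2[D]^2/([A]^2[B]^2)
= (2.8^2 × 3.6^2)/(1.2^2 × 7.3^2)
= 101.6064/76.7376
= 1.324

1.324


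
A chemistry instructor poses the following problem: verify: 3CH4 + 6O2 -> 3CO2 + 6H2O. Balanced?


Equation: 3CH4 + 6O2 -> 3CO2 + 6H2O
Check atoms: C: 3=3, H: 12=12, O: 12=12
Balanced

Yes, balanced


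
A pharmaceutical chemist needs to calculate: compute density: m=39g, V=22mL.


ρ = mass/volume
= 39/22
= 1.773 g/mL

1.773 g/mL


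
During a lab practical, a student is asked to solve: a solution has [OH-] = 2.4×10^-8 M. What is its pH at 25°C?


pOH = -log10([OH-]) = -log10(2.4×10^-8)
= 8 - log10(2.4) = 7.62
pH = 14 - pOH = 14 - 7.62 = 6.38

6.38


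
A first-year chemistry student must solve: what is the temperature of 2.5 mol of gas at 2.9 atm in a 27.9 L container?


PV = nRT  (R = 0.08206 L·atm/(mol·K))
T = PV/(nR) = 2.9×27.9/(2.5×0.08206)
= 80.91/0.205150
= 394.39 K

394.39 K


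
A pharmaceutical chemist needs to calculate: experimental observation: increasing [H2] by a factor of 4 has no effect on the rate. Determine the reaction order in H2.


rate ∝ [H2]^n
rate ∝ [H2]^0
Order in H2: 0

0


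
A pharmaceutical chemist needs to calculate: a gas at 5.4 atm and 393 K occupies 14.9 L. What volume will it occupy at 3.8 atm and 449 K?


P1V1/T1 = P2V2/T2
V2 = P1V1T2/(T1P2)
= 5.4×14.9×449/(393×3.8)
= 24.191 L

24.191 L


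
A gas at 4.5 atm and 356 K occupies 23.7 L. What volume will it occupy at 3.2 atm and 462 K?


P1V1/T1 = P2V2/T2
V2 = P1V1T2/(T1P2)
= 4.5×23.7×462/(356×3.2)
= 43.252 L

43.252 L


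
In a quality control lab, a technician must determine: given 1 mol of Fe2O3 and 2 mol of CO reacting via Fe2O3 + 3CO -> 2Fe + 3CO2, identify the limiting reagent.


Mole ratio available / coefficient:
  Fe2O3: 1/1 = 1.000
  CO: 2/3 = 0.667
Smaller ratio is limiting.

CO


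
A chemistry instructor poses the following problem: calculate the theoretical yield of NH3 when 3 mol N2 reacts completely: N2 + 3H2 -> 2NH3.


Mole ratio NH3:N2 = 2:1
n(NH3) = 3 × 2/1 = 6.000 mol
mass = 6.000 × 17.03 = 102.18 g

102.18 g


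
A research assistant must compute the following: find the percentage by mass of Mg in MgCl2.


M(MgCl2) = 1×24.31 + 2×35.45 = 95.21 g/mol
Mass of Mg = 1 × 24.31 = 24.31 g/mol
% Mg = 24.31/95.21 × 100 = 25.53%

25.53%


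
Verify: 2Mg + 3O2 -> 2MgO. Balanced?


Equation: 2Mg + 3O2 -> 2MgO
Check atoms: Mg: 2=2, O: 6≠2
Not balanced

No, not balanced


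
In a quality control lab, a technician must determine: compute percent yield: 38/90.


% yield = actual/theoretical × 100
= 38/90 × 100
= 42.22%

42.22%


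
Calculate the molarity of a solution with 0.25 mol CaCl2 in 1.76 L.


M = n/V = 0.25/1.76 = 0.142 mol/L

0.142 M


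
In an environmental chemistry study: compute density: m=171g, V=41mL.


ρ = mass/volume
= 171/41
= 4.171 g/mL

4.171 g/mL


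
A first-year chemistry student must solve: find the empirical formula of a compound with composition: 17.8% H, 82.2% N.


Assume 100 g sample. Moles of each element:
  H: 17.8/1.008 = 17.659 mol
  N: 82.2/14.01 = 5.867 mol
Divide by smallest (5.867):
  H: 17.659/5.867 = 3.01
  N: 5.867/5.867 = 1.0
Empirical formula: NH3

NH3


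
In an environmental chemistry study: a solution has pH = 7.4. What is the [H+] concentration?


[H+] = 10^(-pH) = 10^(-7.4)
= 3.98×10^-8 M

3.98×10^-8 M


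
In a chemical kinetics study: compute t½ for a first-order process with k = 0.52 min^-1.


t½ = ln2/k = 0.693147/(0.52 min^-1)
= 1.333 min

1.333 min


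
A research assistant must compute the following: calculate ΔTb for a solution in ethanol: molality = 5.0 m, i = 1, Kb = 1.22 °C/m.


ΔTb = Kb × m × i
= 1.22 × 5.0 × 1
= 6.1 °C

6.1 °C


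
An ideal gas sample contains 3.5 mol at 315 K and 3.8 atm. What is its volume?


PV = nRT  (R = 0.08206 L·atm/(mol·K))
V = nRT/P = 3.5×0.08206×315/3.8
= 23.808 L

23.808 L


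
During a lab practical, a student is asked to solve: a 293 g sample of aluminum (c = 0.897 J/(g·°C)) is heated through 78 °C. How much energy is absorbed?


q = mcΔT = 293 × 0.897 × 78
= 20500.04 J

20500.04 J


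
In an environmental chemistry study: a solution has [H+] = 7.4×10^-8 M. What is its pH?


pH = -log10([H+]) = -log10(7.4×10^-8)
= 8 - log10(7.4)
= 8 - 0.87
= 7.13

7.13


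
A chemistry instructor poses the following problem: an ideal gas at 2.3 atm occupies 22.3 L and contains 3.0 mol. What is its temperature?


PV = nRT  (R = 0.08206 L·atm/(mol·K))
T = PV/(nR) = 2.3×22.3/(3.0×0.08206)
= 51.29/0.246180
= 208.34 K

208.34 K


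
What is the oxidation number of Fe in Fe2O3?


2x + 3(-2) = 0, so x = +3
Oxidation number: +3

+3


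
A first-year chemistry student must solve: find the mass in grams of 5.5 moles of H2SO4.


M(H2SO4) = 98.09 g/mol
mass = n × M = 5.5 × 98.09 = 539.50 g

539.50 g


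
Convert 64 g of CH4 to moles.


M(CH4) = 16.04 g/mol
n = mass/M = 64/16.04 = 3.99 mol

3.99 mol


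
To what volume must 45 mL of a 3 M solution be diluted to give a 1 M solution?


C1V1 = C2V2
3 × 45 = 1 × V2
V2 = 135/1 = 135.0 mL

135.0 mL


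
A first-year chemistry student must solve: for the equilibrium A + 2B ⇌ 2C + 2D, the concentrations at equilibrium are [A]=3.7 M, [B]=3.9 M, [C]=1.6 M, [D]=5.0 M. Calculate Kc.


Kc = [C]^2[D]^2/([A][B]^2)
= (1.6^2 × 5.0^2)/(3.7^1 × 3.9^2)
= 64/56.277
= 1.137

1.137


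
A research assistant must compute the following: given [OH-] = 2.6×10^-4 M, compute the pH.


pOH = -log10([OH-]) = -log10(2.6×10^-4)
= 4 - log10(2.6) = 3.59
pH = 14 - pOH = 14 - 3.59 = 10.41

10.41


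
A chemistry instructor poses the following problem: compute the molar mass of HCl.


M(HCl) = 1×1.008 + 1×35.45
= 1.01 + 35.45
= 36.46 g/mol

36.46 g/mol


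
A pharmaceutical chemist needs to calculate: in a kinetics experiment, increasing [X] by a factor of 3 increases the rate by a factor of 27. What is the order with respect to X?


rate ∝ [X]^n
3^n = 27 → n = 3
Order in X: 3

3


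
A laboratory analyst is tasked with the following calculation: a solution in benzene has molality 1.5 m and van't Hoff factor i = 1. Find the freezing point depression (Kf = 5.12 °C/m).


ΔTf = Kf × m × i
= 5.12 × 1.5 × 1
= 7.68 °C

7.68 °C


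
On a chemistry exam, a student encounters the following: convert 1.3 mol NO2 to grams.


M(NO2) = 46.01 g/mol
mass = n × M = 1.3 × 46.01 = 59.81 g

59.81 g


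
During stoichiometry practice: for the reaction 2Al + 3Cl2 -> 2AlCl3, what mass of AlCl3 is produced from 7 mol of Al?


Mole ratio AlCl3:Al = 2:2
n(AlCl3) = 7 × 2/2 = 7.000 mol
mass = 7.000 × 133.33 = 933.31 g

933.31 g


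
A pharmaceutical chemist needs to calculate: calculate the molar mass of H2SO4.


M(H2SO4) = 2×1.008 + 1×32.07 + 4×16.0
= 2.02 + 32.07 + 64.0
= 98.09 g/mol

98.09 g/mol


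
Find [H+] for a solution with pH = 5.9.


[H+] = 10^(-pH) = 10^(-5.9)
= 1.26×10^-6 M

1.26×10^-6 M


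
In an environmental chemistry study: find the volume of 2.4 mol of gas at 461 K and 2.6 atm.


PV = nRT  (R = 0.08206 L·atm/(mol·K))
V = nRT/P = 2.4×0.08206×461/2.6
= 34.92 L

34.92 L


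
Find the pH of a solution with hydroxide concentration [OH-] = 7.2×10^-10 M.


pOH = -log10([OH-]) = -log10(7.2×10^-10)
= 10 - log10(7.2) = 9.14
pH = 14 - pOH = 14 - 9.14 = 4.86

4.86


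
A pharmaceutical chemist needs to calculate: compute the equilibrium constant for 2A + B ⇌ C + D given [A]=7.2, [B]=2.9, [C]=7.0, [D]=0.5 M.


Kc = [C][D]/([A]^2[B])
= (7.0^1 × 0.5^1)/(7.2^2 × 2.9^1)
= 3.5/150.336
= 0.02328

0.02328


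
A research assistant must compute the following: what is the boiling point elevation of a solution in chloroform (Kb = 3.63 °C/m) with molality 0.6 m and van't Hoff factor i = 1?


ΔTb = Kb × m × i
= 3.63 × 0.6 × 1
= 2.178 °C

2.178 °C


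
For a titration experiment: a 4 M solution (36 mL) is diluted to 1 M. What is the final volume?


C1V1 = C2V2
4 × 36 = 1 × V2
V2 = 144/1 = 144.0 mL

144.0 mL


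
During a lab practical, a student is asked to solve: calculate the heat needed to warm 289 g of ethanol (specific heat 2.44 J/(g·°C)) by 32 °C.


q = mcΔT = 289 × 2.44 × 32
= 22565.12 J

22565.12 J


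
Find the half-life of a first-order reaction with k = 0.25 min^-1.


t½ = ln2/k = 0.693147/(0.25 min^-1)
= 2.773 min

2.773 min


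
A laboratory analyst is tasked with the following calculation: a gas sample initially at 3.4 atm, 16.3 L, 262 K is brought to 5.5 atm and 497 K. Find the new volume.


P1V1/T1 = P2V2/T2
V2 = P1V1T2/(T1P2)
= 3.4×16.3×497/(262×5.5)
= 19.114 L

19.114 L


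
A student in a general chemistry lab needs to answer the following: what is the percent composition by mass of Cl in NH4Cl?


M(NH4Cl) = 1×14.01 + 4×1.008 + 1×35.45 = 53.492 g/mol
Mass of Cl = 1 × 35.45 = 35.45 g/mol
% Cl = 35.45/53.492 × 100 = 66.27%

66.27%


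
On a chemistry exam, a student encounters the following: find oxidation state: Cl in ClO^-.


x + (-2) = -1, so x = +1
Oxidation number: +1

+1


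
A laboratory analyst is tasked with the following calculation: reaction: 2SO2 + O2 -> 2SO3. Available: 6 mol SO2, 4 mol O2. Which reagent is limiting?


Mole ratio available / coefficient:
  SO2: 6/2 = 3.000
  O2: 4/1 = 4.000
Smaller ratio is limiting.

SO2


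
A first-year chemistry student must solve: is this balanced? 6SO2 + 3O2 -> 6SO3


Equation: 6SO2 + 3O2 -> 6SO3
Check atoms: O: 18=18, S: 6=6
Balanced

Yes, balanced


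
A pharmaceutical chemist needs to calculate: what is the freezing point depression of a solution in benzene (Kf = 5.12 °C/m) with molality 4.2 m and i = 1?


ΔTf = Kf × m × i
= 5.12 × 4.2 × 1
= 21.504 °C

21.504 °C


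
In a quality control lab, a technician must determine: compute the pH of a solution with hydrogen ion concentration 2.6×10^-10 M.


pH = -log10([H+]) = -log10(2.6×10^-10)
= 10 - log10(2.6)
= 10 - 0.41
= 9.59

9.59


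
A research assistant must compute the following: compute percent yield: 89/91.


% yield = actual/theoretical × 100
= 89/91 × 100
= 97.8%

97.8%


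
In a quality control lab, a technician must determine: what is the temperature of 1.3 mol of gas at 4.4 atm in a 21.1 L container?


PV = nRT  (R = 0.08206 L·atm/(mol·K))
T = PV/(nR) = 4.4×21.1/(1.3×0.08206)
= 92.84/0.106678
= 870.28 K

870.28 K


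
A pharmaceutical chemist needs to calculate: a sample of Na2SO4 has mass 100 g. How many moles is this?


M(Na2SO4) = 142.05 g/mol
n = mass/M = 100/142.05 = 0.704 mol

0.704 mol


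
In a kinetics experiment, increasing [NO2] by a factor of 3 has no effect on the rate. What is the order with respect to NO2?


rate ∝ [NO2]^n
rate ∝ [NO2]^0
Order in NO2: 0

0


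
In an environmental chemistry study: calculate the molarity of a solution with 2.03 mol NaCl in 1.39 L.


M = n/V = 2.03/1.39 = 1.460 mol/L

1.460 M


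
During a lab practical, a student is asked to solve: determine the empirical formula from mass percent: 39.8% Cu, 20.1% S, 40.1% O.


Assume 100 g sample. Moles of each element:
  Cu: 39.8/63.55 = 0.626 mol
  S: 20.1/32.07 = 0.627 mol
  O: 40.1/16.0 = 2.506 mol
Divide by smallest (0.626):
  Cu: 0.626/0.626 = 1.0
  S: 0.627/0.626 = 1.0
  O: 2.506/0.626 = 4.0
Empirical formula: CuSO4

CuSO4


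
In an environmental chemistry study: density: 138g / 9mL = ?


ρ = mass/volume
= 138/9
= 15.333 g/mL

15.333 g/mL


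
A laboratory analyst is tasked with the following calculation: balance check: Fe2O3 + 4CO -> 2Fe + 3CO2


Equation: Fe2O3 + 4CO -> 2Fe + 3CO2
Check atoms: C: 4≠3, Fe: 2=2, O: 7≠6
Not balanced

No, not balanced


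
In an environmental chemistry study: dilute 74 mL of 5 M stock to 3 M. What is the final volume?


C1V1 = C2V2
5 × 74 = 3 × V2
V2 = 370/3 = 123.33 mL

123.33 mL


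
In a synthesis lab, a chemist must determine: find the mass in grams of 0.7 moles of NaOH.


M(NaOH) = 40.0 g/mol
mass = n × M = 0.7 × 40.0 = 28.00 g

28.00 g


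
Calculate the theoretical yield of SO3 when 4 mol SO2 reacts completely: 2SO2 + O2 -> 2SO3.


Mole ratio SO3:SO2 = 2:2
n(SO3) = 4 × 2/2 = 4.000 mol
mass = 4.000 × 80.07 = 320.28 g

320.28 g


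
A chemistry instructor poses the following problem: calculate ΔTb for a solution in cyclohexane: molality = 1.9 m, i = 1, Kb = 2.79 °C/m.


ΔTb = Kb × m × i
= 2.79 × 1.9 × 1
= 5.301 °C

5.301 °C


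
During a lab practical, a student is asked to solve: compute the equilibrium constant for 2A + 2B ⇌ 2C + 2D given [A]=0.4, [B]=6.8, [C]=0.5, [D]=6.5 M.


Kc = [C]^2[D]^2/([A]^2[B]^2)
= (0.5^2 × 6.5^2)/(0.4^2 × 6.8^2)
= 10.5625/7.3984
= 1.428

1.428


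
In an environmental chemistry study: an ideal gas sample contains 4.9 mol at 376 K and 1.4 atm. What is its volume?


PV = nRT  (R = 0.08206 L·atm/(mol·K))
V = nRT/P = 4.9×0.08206×376/1.4
= 107.991 L

107.991 L


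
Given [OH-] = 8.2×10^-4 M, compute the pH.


pOH = -log10([OH-]) = -log10(8.2×10^-4)
= 4 - log10(8.2) = 3.09
pH = 14 - pOH = 14 - 3.09 = 10.91

10.91


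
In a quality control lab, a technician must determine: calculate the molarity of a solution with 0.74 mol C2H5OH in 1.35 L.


M = n/V = 0.74/1.35 = 0.548 mol/L

0.548 M


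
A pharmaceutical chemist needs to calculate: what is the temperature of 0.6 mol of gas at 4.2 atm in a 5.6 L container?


PV = nRT  (R = 0.08206 L·atm/(mol·K))
T = PV/(nR) = 4.2×5.6/(0.6×0.08206)
= 23.52/0.049236
= 477.70 K

477.70 K


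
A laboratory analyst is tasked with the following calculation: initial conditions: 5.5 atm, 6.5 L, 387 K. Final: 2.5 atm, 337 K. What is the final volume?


P1V1/T1 = P2V2/T2
V2 = P1V1T2/(T1P2)
= 5.5×6.5×337/(387×2.5)
= 12.452 L

12.452 L


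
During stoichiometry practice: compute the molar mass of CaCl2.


M(CaCl2) = 1×40.08 + 2×35.45
= 40.08 + 70.9
= 110.98 g/mol

110.98 g/mol


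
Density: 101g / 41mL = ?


ρ = mass/volume
= 101/41
= 2.463 g/mL

2.463 g/mL


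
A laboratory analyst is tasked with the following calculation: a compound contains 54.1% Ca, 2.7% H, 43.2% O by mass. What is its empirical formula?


Assume 100 g sample. Moles of each element:
  Ca: 54.1/40.08 = 1.35 mol
  H: 2.7/1.008 = 2.679 mol
  O: 43.2/16.0 = 2.7 mol
Divide by smallest (1.35):
  Ca: 1.35/1.35 = 1.0
  H: 2.679/1.35 = 1.98
  O: 2.7/1.35 = 2.0
Empirical formula: CaO2H2

CaO2H2


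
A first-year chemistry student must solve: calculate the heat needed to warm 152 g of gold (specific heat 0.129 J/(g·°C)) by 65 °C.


q = mcΔT = 152 × 0.129 × 65
= 1274.52 J

1274.52 J


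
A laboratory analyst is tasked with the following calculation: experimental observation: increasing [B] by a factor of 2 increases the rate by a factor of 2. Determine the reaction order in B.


rate ∝ [B]^n
2^n = 2 → n = 1
Order in B: 1

1


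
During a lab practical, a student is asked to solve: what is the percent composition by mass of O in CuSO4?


M(CuSO4) = 1×63.55 + 1×32.07 + 4×16.0 = 159.62 g/mol
Mass of O = 4 × 16.0 = 64.00 g/mol
% O = 64.00/159.62 × 100 = 40.10%

40.10%


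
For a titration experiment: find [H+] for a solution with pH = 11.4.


[H+] = 10^(-pH) = 10^(-11.4)
= 3.98×10^-12 M

3.98×10^-12 M


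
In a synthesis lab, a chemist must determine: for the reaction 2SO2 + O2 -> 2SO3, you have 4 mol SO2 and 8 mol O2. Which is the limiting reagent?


Mole ratio available / coefficient:
  SO2: 4/2 = 2.000
  O2: 8/1 = 8.000
Smaller ratio is limiting.

SO2


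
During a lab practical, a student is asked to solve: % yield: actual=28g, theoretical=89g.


% yield = actual/theoretical × 100
= 28/89 × 100
= 31.46%

31.46%


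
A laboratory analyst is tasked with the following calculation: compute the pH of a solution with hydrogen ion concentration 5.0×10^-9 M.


pH = -log10([H+]) = -log10(5.0×10^-9)
= 9 - log10(5.0)
= 9 - 0.7
= 8.3

8.3


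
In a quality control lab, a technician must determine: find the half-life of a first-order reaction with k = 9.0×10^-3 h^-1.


t½ = ln2/k = 0.693147/(9.0×10^-3 h^-1)
= 77.02 h

77.02 h


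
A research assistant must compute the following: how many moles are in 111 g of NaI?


M(NaI) = 149.89 g/mol
n = mass/M = 111/149.89 = 0.7405 mol

0.7405 mol


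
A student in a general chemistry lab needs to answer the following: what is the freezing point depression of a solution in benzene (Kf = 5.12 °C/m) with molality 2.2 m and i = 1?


ΔTf = Kf × m × i
= 5.12 × 2.2 × 1
= 11.264 °C

11.264 °C


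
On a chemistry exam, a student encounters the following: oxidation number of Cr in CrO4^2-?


x + 4(-2) = -2, so x = +6
Oxidation number: +6

+6


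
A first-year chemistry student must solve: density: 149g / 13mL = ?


ρ = mass/volume
= 149/13
= 11.462 g/mL

11.462 g/mL


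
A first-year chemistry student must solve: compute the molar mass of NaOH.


M(NaOH) = 1×22.99 + 1×16.0 + 1×1.008
= 22.99 + 16.0 + 1.01
= 40.0 g/mol

40.0 g/mol


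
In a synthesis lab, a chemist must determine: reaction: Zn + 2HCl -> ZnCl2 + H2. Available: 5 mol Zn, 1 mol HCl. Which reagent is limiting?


Mole ratio available / coefficient:
  Zn: 5/1 = 5.000
  HCl: 1/2 = 0.500
Smaller ratio is limiting.

HCl


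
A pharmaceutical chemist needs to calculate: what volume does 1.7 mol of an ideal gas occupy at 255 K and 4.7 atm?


PV = nRT  (R = 0.08206 L·atm/(mol·K))
V = nRT/P = 1.7×0.08206×255/4.7
= 7.569 L

7.569 L


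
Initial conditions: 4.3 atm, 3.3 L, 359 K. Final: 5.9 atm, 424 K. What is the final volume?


P1V1/T1 = P2V2/T2
V2 = P1V1T2/(T1P2)
= 4.3×3.3×424/(359×5.9)
= 2.841 L

2.841 L


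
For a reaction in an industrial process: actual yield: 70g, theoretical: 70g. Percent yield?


% yield = actual/theoretical × 100
= 70/70 × 100
= 100.0%

100.0%


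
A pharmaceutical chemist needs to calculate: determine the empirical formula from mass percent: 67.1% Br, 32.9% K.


Assume 100 g sample. Moles of each element:
  Br: 67.1/79.9 = 0.84 mol
  K: 32.9/39.1 = 0.841 mol
Divide by smallest (0.84):
  Br: 0.84/0.84 = 1.0
  K: 0.841/0.84 = 1.0
Empirical formula: KBr

KBr


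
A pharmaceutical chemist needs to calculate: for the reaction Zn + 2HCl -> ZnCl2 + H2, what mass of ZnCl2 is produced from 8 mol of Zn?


Mole ratio ZnCl2:Zn = 1:1
n(ZnCl2) = 8 × 1/1 = 8.000 mol
mass = 8.000 × 136.28 = 1090.24 g

1090.24 g


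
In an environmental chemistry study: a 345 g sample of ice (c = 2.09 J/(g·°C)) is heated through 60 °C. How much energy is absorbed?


q = mcΔT = 345 × 2.09 × 60
= 43263.00 J

43263.00 J


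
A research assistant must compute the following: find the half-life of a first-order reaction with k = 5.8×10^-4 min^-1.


t½ = ln2/k = 0.693147/(5.8×10^-4 min^-1)
= 1195 min

1195 min


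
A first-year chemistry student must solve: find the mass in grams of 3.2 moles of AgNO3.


M(AgNO3) = 169.88 g/mol
mass = n × M = 3.2 × 169.88 = 543.62 g

543.62 g


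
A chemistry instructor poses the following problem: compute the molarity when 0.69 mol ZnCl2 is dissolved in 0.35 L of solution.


M = n/V = 0.69/0.35 = 1.971 mol/L

1.971 M


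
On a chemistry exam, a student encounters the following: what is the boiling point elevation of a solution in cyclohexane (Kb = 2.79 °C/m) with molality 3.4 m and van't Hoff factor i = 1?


ΔTb = Kb × m × i
= 2.79 × 3.4 × 1
= 9.486 °C

9.486 °C


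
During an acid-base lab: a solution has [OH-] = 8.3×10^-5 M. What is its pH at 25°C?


pOH = -log10([OH-]) = -log10(8.3×10^-5)
= 5 - log10(8.3) = 4.08
pH = 14 - pOH = 14 - 4.08 = 9.92

9.92


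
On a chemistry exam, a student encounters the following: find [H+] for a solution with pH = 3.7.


[H+] = 10^(-pH) = 10^(-3.7)
= 2.0×10^-4 M

2.0×10^-4 M


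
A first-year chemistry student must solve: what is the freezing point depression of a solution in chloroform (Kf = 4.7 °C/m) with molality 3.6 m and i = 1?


ΔTf = Kf × m × i
= 4.7 × 3.6 × 1
= 16.92 °C

16.92 °C


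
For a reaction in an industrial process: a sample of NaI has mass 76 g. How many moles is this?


M(NaI) = 149.89 g/mol
n = mass/M = 76/149.89 = 0.507 mol

0.507 mol


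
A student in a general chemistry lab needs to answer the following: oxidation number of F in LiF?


F is always -1
Oxidation number: -1

-1


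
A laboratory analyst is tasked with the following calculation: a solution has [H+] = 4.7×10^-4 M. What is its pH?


pH = -log10([H+]) = -log10(4.7×10^-4)
= 4 - log10(4.7)
= 4 - 0.67
= 3.33

3.33


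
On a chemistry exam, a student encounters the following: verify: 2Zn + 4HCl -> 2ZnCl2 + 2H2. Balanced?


Equation: 2Zn + 4HCl -> 2ZnCl2 + 2H2
Check atoms: Cl: 4=4, H: 4=4, Zn: 2=2
Balanced

Yes, balanced


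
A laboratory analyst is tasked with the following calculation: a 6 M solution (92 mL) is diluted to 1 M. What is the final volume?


C1V1 = C2V2
6 × 92 = 1 × V2
V2 = 552/1 = 552.0 mL

552.0 mL


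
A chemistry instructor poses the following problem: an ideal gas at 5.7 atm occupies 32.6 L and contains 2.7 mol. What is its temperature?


PV = nRT  (R = 0.08206 L·atm/(mol·K))
T = PV/(nR) = 5.7×32.6/(2.7×0.08206)
= 185.82/0.221562
= 838.68 K

838.68 K


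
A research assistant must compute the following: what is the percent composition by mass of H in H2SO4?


M(H2SO4) = 2×1.008 + 1×32.07 + 4×16.0 = 98.086 g/mol
Mass of H = 2 × 1.008 = 2.016 g/mol
% H = 2.016/98.086 × 100 = 2.06%

2.06%


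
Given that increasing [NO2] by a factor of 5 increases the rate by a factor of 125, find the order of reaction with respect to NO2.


rate ∝ [NO2]^n
5^n = 125 → n = 3
Order in NO2: 3

3


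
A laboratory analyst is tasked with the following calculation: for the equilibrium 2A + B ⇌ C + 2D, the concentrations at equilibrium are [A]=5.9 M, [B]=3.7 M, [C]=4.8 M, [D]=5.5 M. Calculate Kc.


Kc = [C][D]^2/([A]^2[B])
= (4.8^1 × 5.5^2)/(5.9^2 × 3.7^1)
= 145.2/128.797
= 1.127

1.127


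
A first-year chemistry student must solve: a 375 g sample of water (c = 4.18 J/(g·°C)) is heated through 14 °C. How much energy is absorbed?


q = mcΔT = 375 × 4.18 × 14
= 21945.00 J

21945.00 J


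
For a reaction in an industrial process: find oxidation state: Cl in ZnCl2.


halide: -1
Oxidation number: -1

-1


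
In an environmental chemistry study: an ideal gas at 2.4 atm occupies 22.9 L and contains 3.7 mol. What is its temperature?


PV = nRT  (R = 0.08206 L·atm/(mol·K))
T = PV/(nR) = 2.4×22.9/(3.7×0.08206)
= 54.96/0.303622
= 181.01 K

181.01 K


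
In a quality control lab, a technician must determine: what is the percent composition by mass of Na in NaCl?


M(NaCl) = 1×22.99 + 1×35.45 = 58.44 g/mol
Mass of Na = 1 × 22.99 = 22.99 g/mol
% Na = 22.99/58.44 × 100 = 39.34%

39.34%


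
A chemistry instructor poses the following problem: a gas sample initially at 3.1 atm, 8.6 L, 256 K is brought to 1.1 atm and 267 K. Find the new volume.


P1V1/T1 = P2V2/T2
V2 = P1V1T2/(T1P2)
= 3.1×8.6×267/(256×1.1)
= 25.278 L

25.278 L


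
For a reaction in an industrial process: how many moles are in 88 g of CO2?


M(CO2) = 44.01 g/mol
n = mass/M = 88/44.01 = 1.9995 mol

1.9995 mol


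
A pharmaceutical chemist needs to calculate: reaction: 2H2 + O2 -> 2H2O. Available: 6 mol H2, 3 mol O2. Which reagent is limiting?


Mole ratio available / coefficient:
  H2: 6/2 = 3.000
  O2: 3/1 = 3.000
Smaller ratio is limiting.

neither (stoichiometric); H2 and O2 are fully consumed


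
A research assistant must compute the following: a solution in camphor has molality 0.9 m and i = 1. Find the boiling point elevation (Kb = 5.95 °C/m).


ΔTb = Kb × m × i
= 5.95 × 0.9 × 1
= 5.355 °C

5.355 °C


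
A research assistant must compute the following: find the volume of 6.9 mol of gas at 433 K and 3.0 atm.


PV = nRT  (R = 0.08206 L·atm/(mol·K))
V = nRT/P = 6.9×0.08206×433/3.0
= 81.724 L

81.724 L


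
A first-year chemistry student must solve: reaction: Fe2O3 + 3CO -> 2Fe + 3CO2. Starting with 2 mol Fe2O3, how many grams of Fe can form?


Mole ratio Fe:Fe2O3 = 2:1
n(Fe) = 2 × 2/1 = 4.000 mol
mass = 4.000 × 55.85 = 223.4 g

223.4 g


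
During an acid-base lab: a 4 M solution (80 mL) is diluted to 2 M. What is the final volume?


C1V1 = C2V2
4 × 80 = 2 × V2
V2 = 320/2 = 160.0 mL

160.0 mL


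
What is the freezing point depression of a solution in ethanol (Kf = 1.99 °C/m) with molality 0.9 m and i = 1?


ΔTf = Kf × m × i
= 1.99 × 0.9 × 1
= 1.791 °C

1.791 °C


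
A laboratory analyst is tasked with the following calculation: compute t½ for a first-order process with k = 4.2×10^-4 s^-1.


t½ = ln2/k = 0.693147/(4.2×10^-4 s^-1)
= 1650 s

1650 s


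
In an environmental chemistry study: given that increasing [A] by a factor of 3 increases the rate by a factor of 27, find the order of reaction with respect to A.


rate ∝ [A]^n
3^n = 27 → n = 3
Order in A: 3

3


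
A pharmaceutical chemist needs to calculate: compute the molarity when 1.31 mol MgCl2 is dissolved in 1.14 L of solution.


M = n/V = 1.31/1.14 = 1.149 mol/L

1.149 M


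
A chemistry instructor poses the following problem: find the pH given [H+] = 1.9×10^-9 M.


pH = -log10([H+]) = -log10(1.9×10^-9)
= 9 - log10(1.9)
= 9 - 0.28
= 8.72

8.72


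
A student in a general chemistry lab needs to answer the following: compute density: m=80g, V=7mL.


ρ = mass/volume
= 80/7
= 11.429 g/mL

11.429 g/mL


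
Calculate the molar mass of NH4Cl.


M(NH4Cl) = 1×14.01 + 4×1.008 + 1×35.45
= 14.01 + 4.03 + 35.45
= 53.49 g/mol

53.49 g/mol


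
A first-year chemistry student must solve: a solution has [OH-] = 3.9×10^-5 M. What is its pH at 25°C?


pOH = -log10([OH-]) = -log10(3.9×10^-5)
= 5 - log10(3.9) = 4.41
pH = 14 - pOH = 14 - 4.41 = 9.59

9.59


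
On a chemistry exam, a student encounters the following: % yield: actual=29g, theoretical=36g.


% yield = actual/theoretical × 100
= 29/36 × 100
= 80.56%

80.56%


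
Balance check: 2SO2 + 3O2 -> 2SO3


Equation: 2SO2 + 3O2 -> 2SO3
Check atoms: O: 10≠6, S: 2=2
Not balanced

No, not balanced


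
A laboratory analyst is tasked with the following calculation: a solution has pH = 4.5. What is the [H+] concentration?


[H+] = 10^(-pH) = 10^(-4.5)
= 3.16×10^-5 M

3.16×10^-5 M


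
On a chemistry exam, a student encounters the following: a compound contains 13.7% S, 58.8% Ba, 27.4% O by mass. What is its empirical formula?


Assume 100 g sample. Moles of each element:
  S: 13.7/32.07 = 0.427 mol
  Ba: 58.8/137.33 = 0.428 mol
  O: 27.4/16.0 = 1.712 mol
Divide by smallest (0.427):
  S: 0.427/0.427 = 1.0
  Ba: 0.428/0.427 = 1.0
  O: 1.712/0.427 = 4.01
Empirical formula: BaSO4

BaSO4


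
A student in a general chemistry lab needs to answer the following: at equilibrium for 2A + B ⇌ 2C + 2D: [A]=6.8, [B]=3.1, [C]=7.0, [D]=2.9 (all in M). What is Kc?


Kc = [C]^2[D]^2/([A]^2[B])
= (7.0^2 × 2.9^2)/(6.8^2 × 3.1^1)
= 412.09/143.344
= 2.875

2.875


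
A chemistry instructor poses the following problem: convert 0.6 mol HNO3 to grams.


M(HNO3) = 63.02 g/mol
mass = n × M = 0.6 × 63.02 = 37.81 g

37.81 g


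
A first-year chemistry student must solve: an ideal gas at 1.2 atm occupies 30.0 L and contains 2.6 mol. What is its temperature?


PV = nRT  (R = 0.08206 L·atm/(mol·K))
T = PV/(nR) = 1.2×30.0/(2.6×0.08206)
= 36.00/0.213356
= 168.73 K

168.73 K


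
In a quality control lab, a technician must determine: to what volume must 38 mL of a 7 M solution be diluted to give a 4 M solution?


C1V1 = C2V2
7 × 38 = 4 × V2
V2 = 266/4 = 66.5 mL

66.5 mL


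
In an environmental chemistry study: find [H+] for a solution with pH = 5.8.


[H+] = 10^(-pH) = 10^(-5.8)
= 1.58×10^-6 M

1.58×10^-6 M


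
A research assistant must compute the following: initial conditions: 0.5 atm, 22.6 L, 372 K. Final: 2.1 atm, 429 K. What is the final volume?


P1V1/T1 = P2V2/T2
V2 = P1V1T2/(T1P2)
= 0.5×22.6×429/(372×2.1)
= 6.205 L

6.205 L


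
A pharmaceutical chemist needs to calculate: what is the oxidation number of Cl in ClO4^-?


x + 4(-2) = -1, so x = +7
Oxidation number: +7

+7


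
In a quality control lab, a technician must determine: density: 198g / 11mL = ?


ρ = mass/volume
= 198/11
= 18.0 g/mL

18.0 g/mL


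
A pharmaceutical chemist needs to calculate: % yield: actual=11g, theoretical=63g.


% yield = actual/theoretical × 100
= 11/63 × 100
= 17.46%

17.46%


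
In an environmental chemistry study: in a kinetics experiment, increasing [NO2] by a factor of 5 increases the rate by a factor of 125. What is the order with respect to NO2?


rate ∝ [NO2]^n
5^n = 125 → n = 3
Order in NO2: 3

3


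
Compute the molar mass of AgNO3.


M(AgNO3) = 1×107.87 + 1×14.01 + 3×16.0
= 107.87 + 14.01 + 48.0
= 169.88 g/mol

169.88 g/mol


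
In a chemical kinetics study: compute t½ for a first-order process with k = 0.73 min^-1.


t½ = ln2/k = 0.693147/(0.73 min^-1)
= 0.9495 min

0.9495 min


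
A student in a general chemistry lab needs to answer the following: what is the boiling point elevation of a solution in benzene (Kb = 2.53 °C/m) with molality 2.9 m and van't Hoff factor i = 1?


ΔTb = Kb × m × i
= 2.53 × 2.9 × 1
= 7.337 °C

7.337 °C


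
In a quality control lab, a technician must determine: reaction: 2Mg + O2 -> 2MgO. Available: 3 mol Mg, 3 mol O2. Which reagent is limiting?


Mole ratio available / coefficient:
  Mg: 3/2 = 1.500
  O2: 3/1 = 3.000
Smaller ratio is limiting.

Mg


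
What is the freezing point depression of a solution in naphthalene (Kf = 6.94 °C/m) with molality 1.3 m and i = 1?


ΔTf = Kf × m × i
= 6.94 × 1.3 × 1
= 9.022 °C

9.022 °C


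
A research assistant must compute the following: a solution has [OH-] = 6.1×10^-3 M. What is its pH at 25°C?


pOH = -log10([OH-]) = -log10(6.1×10^-3)
= 3 - log10(6.1) = 2.21
pH = 14 - pOH = 14 - 2.21 = 11.79

11.79


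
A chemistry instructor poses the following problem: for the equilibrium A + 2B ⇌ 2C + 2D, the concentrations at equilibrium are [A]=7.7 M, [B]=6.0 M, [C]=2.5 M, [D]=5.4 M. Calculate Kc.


Kc = [C]^2[D]^2/([A][B]^2)
= (2.5^2 × 5.4^2)/(7.7^1 × 6.0^2)
= 182.25/277.2
= 0.6575

0.6575


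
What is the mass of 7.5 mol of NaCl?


M(NaCl) = 58.44 g/mol
mass = n × M = 7.5 × 58.44 = 438.30 g

438.30 g


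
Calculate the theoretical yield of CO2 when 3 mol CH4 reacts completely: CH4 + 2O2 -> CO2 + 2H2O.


Mole ratio CO2:CH4 = 1:1
n(CO2) = 3 × 1/1 = 3.000 mol
mass = 3.000 × 44.01 = 132.03 g

132.03 g


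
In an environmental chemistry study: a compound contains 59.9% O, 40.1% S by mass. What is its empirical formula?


Assume 100 g sample. Moles of each element:
  O: 59.9/16.0 = 3.744 mol
  S: 40.1/32.07 = 1.25 mol
Divide by smallest (1.25):
  O: 3.744/1.25 = 3.0
  S: 1.25/1.25 = 1.0
Empirical formula: SO3

SO3


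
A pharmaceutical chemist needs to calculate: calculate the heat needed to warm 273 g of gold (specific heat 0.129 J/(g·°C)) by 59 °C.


q = mcΔT = 273 × 0.129 × 59
= 2077.80 J

2077.80 J


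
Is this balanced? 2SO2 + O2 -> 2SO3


Equation: 2SO2 + O2 -> 2SO3
Check atoms: O: 6=6, S: 2=2
Balanced

Yes, balanced


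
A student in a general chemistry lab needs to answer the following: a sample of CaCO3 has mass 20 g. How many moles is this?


M(CaCO3) = 100.09 g/mol
n = mass/M = 20/100.09 = 0.1998 mol

0.1998 mol


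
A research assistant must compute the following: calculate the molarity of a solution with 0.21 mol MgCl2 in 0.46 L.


M = n/V = 0.21/0.46 = 0.457 mol/L

0.457 M


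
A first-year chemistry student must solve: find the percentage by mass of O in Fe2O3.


M(Fe2O3) = 2×55.85 + 3×16.0 = 159.70 g/mol
Mass of O = 3 × 16.0 = 48.00 g/mol
% O = 48.00/159.70 × 100 = 30.06%

30.06%


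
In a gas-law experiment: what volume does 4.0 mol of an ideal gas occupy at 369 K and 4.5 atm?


PV = nRT  (R = 0.08206 L·atm/(mol·K))
V = nRT/P = 4.0×0.08206×369/4.5
= 26.916 L

26.916 L


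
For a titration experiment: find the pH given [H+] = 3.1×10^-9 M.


pH = -log10([H+]) = -log10(3.1×10^-9)
= 9 - log10(3.1)
= 9 - 0.49
= 8.51

8.51


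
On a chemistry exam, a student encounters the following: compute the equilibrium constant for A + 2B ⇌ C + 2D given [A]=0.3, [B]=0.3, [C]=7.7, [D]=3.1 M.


Kc = [C][D]^2/([A][B]^2)
= (7.7^1 × 3.1^2)/(0.3^1 × 0.3^2)
= 73.997/0.027
= 2741

2741


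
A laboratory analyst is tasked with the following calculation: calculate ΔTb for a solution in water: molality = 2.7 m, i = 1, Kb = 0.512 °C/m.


ΔTb = Kb × m × i
= 0.512 × 2.7 × 1
= 1.3824 °C

1.3824 °C


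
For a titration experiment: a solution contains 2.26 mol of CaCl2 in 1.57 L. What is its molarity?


M = n/V = 2.26/1.57 = 1.439 mol/L

1.439 M


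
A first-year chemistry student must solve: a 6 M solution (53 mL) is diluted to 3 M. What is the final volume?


C1V1 = C2V2
6 × 53 = 3 × V2
V2 = 318/3 = 106.0 mL

106.0 mL


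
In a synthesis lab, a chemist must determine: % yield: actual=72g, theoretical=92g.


% yield = actual/theoretical × 100
= 72/92 × 100
= 78.26%

78.26%


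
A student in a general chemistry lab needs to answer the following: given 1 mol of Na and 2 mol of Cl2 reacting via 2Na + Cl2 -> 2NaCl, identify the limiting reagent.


Mole ratio available / coefficient:
  Na: 1/2 = 0.500
  Cl2: 2/1 = 2.000
Smaller ratio is limiting.

Na


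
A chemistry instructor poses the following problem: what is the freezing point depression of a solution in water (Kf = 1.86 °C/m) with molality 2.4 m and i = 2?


ΔTf = Kf × m × i
= 1.86 × 2.4 × 2
= 8.928 °C

8.928 °C


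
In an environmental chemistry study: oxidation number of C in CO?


x + (-2) = 0, so x = +2
Oxidation number: +2

+2


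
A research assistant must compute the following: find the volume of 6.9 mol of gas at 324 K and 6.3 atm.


PV = nRT  (R = 0.08206 L·atm/(mol·K))
V = nRT/P = 6.9×0.08206×324/6.3
= 29.12 L

29.12 L


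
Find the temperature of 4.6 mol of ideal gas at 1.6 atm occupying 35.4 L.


PV = nRT  (R = 0.08206 L·atm/(mol·K))
T = PV/(nR) = 1.6×35.4/(4.6×0.08206)
= 56.64/0.377476
= 150.05 K

150.05 K
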